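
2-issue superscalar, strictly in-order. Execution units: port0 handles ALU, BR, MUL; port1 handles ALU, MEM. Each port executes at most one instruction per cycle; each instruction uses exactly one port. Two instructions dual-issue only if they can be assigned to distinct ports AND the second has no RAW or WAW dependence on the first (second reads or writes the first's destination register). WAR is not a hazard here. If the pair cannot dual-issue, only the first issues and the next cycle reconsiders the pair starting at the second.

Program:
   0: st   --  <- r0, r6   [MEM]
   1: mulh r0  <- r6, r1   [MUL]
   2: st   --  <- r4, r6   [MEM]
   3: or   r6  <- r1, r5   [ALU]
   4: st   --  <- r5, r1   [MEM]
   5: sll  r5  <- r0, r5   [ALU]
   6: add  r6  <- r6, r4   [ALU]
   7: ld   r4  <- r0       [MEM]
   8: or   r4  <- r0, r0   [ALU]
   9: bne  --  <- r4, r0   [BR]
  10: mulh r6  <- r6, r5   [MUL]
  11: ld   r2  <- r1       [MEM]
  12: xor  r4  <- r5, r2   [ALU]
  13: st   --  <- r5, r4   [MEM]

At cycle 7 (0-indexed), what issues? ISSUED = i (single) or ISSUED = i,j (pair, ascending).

ISSUED = 12

[0] i0,i1  st mulh  -- pair
[1] i2,i3  st or  -- pair
[2] i4,i5  st sll  -- pair
[3] i6,i7  add ld  -- pair
[4] i8  or  -- RAW r4
[5] i9  bne  -- no-port BR/MUL
[6] i10,i11  mulh ld  -- pair
[7] i12  xor  -- RAW r4
[8] i13  st  -- tail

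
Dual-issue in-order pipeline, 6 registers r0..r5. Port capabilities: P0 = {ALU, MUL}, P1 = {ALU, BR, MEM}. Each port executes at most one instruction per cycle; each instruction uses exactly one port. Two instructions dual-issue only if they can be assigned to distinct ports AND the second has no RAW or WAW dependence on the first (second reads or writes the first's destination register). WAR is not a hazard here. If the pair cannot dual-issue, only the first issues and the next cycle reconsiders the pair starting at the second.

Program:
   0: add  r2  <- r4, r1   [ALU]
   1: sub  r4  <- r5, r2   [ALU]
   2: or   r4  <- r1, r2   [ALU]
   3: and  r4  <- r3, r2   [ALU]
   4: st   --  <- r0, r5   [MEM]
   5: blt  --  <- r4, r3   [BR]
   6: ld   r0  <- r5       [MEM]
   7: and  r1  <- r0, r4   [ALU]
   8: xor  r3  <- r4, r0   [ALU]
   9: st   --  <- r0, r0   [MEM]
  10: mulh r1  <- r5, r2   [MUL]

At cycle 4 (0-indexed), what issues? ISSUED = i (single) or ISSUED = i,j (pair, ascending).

ISSUED = 5

#0 head=0: add i0 RAW r2
#1 head=1: sub i1 WAW r4
#2 head=2: or i2 WAW r4
#3 head=3: and;st i3+i4 2-wide
#4 head=5: blt i5 no-port BR/MEM
#5 head=6: ld i6 RAW r0
#6 head=7: and;xor i7+i8 2-wide
#7 head=9: st;mulh i9+i10 2-wide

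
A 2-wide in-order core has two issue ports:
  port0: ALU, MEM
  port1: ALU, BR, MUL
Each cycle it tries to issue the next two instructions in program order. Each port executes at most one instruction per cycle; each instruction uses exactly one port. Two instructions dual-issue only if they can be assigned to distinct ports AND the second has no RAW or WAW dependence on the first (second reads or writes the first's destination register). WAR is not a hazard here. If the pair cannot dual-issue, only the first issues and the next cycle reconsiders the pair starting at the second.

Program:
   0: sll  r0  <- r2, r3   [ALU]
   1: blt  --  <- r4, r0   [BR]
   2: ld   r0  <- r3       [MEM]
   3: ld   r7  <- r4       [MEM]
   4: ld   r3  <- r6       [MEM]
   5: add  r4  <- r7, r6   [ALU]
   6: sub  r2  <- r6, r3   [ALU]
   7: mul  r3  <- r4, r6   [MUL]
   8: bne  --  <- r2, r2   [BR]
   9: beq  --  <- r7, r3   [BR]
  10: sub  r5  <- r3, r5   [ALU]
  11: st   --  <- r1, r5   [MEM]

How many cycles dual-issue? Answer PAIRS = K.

[0] i0  sll  -- RAW r0
[1] i1/i2  blt ld  -- dual
[2] i3  ld  -- no-port MEM/MEM
[3] i4/i5  ld add  -- dual
[4] i6/i7  sub mul  -- dual
[5] i8  bne  -- no-port BR/BR
[6] i9/i10  beq sub  -- dual
[7] i11  st  -- tail

PAIRS = 4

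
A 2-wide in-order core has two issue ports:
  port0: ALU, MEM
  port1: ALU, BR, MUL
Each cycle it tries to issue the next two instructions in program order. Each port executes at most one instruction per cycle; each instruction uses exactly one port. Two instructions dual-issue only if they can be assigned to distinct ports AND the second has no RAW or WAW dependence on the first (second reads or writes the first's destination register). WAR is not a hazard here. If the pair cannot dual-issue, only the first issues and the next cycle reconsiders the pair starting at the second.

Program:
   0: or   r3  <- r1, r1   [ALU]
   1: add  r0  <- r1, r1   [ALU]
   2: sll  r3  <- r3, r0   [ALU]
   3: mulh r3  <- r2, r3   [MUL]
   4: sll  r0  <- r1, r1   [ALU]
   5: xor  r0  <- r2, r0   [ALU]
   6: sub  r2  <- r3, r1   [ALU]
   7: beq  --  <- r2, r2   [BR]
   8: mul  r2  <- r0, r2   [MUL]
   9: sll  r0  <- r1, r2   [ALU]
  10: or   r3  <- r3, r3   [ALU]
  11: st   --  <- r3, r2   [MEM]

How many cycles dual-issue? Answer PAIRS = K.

t=0 i0,i1:or.ALU/add.ALU ; 2-wide
t=1 i2:sll.ALU ; RAW+WAW r3
t=2 i3,i4:mulh.MUL/sll.ALU ; 2-wide
t=3 i5,i6:xor.ALU/sub.ALU ; 2-wide
t=4 i7:beq.BR ; no-port BR/MUL
t=5 i8:mul.MUL ; RAW r2
t=6 i9,i10:sll.ALU/or.ALU ; 2-wide
t=7 i11:st.MEM ; tail

PAIRS = 4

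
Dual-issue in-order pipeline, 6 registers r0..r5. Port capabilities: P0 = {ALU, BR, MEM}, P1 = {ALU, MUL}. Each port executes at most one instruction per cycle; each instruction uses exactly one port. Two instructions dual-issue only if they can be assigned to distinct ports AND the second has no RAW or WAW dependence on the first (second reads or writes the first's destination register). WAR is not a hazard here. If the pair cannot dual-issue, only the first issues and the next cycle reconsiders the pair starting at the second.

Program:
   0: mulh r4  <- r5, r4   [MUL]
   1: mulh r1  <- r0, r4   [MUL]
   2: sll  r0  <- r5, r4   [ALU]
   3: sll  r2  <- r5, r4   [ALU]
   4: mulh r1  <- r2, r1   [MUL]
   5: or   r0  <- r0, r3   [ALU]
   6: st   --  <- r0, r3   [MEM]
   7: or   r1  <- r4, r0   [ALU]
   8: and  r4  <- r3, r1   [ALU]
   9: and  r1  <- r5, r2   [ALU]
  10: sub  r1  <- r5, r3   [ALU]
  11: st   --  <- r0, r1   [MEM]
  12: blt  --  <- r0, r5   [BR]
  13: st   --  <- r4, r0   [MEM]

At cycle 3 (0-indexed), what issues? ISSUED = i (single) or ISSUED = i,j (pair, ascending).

#0 head=0: mulh i0 no-port MUL/MUL
#1 head=1: mulh/sll i1/i2 2-wide
#2 head=3: sll i3 RAW r2
#3 head=4: mulh/or i4/i5 2-wide
#4 head=6: st/or i6/i7 2-wide
#5 head=8: and/and i8/i9 2-wide
#6 head=10: sub i10 RAW r1
#7 head=11: st i11 no-port MEM/BR
#8 head=12: blt i12 no-port BR/MEM
#9 head=13: st i13 tail

ISSUED = 4,5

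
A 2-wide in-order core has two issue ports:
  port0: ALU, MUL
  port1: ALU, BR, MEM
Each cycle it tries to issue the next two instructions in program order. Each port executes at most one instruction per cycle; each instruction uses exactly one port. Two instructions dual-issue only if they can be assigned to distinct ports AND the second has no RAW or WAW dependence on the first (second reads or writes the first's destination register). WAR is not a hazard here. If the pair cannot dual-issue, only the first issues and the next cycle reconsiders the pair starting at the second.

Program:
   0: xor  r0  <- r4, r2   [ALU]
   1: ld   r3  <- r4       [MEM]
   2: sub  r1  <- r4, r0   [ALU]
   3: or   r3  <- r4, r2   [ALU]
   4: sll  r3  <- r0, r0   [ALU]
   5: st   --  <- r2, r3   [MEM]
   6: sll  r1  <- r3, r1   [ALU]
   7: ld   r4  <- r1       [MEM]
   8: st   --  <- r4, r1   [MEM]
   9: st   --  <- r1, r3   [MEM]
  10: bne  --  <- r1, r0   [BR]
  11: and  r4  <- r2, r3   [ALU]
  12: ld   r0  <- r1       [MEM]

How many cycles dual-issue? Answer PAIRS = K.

#0 head=0: xor.ALU ld.MEM i0&i1 dual
#1 head=2: sub.ALU or.ALU i2&i3 dual
#2 head=4: sll.ALU i4 RAW r3
#3 head=5: st.MEM sll.ALU i5&i6 dual
#4 head=7: ld.MEM i7 no-port MEM/MEM
#5 head=8: st.MEM i8 no-port MEM/MEM
#6 head=9: st.MEM i9 no-port MEM/BR
#7 head=10: bne.BR and.ALU i10&i11 dual
#8 head=12: ld.MEM i12 tail

PAIRS = 4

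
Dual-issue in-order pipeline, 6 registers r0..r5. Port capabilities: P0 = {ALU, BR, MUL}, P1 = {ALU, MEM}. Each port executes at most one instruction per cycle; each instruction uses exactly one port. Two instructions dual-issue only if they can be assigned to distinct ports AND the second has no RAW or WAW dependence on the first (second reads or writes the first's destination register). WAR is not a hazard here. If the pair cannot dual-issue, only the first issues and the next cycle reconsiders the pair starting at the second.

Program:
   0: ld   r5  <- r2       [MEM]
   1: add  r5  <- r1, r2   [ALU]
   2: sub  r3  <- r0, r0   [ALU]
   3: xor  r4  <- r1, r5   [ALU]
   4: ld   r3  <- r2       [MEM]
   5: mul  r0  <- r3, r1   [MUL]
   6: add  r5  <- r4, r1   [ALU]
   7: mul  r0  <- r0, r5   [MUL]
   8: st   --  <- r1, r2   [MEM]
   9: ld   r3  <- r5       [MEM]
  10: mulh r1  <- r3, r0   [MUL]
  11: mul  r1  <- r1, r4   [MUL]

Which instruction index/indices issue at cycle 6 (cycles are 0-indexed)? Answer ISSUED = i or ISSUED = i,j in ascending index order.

ISSUED = 10

c0: i0 ld.MEM  WAW r5
c1: i1&i2 add.ALU+sub.ALU  pair
c2: i3&i4 xor.ALU+ld.MEM  pair
c3: i5&i6 mul.MUL+add.ALU  pair
c4: i7&i8 mul.MUL+st.MEM  pair
c5: i9 ld.MEM  RAW r3
c6: i10 mulh.MUL  no-port MUL/MUL
c7: i11 mul.MUL  tail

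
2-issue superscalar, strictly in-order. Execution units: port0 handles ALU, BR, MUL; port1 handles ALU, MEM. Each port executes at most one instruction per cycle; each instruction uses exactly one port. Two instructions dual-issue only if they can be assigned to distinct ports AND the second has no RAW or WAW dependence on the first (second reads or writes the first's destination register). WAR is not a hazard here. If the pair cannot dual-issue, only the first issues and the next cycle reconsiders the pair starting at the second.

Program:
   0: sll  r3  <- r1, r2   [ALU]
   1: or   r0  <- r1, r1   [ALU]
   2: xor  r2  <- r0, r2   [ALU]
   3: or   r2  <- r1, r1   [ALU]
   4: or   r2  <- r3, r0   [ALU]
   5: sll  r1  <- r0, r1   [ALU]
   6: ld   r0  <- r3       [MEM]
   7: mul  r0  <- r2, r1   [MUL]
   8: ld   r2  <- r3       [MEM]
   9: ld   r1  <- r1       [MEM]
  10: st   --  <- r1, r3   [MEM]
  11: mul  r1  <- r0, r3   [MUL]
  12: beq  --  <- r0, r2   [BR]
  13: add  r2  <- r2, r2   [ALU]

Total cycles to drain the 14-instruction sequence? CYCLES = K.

CYCLES = 9

0. sll+or @i0&i1  | 2-wide
1. xor @i2  | WAW r2
2. or @i3  | WAW r2
3. or+sll @i4&i5  | 2-wide
4. ld @i6  | WAW r0
5. mul+ld @i7&i8  | 2-wide
6. ld @i9  | no-port MEM/MEM
7. st+mul @i10&i11  | 2-wide
8. beq+add @i12&i13  | 2-wide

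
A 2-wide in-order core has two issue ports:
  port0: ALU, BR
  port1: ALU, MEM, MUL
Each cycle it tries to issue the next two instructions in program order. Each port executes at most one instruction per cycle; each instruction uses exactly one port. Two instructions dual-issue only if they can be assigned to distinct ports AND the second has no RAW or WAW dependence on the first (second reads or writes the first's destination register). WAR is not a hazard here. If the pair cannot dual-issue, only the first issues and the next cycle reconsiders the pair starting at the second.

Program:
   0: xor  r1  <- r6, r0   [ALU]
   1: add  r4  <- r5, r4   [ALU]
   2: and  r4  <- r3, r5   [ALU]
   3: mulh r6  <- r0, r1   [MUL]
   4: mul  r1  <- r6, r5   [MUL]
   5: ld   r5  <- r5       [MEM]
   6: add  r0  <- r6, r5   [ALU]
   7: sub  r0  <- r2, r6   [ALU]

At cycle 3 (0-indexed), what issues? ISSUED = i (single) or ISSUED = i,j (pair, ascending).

ISSUED = 5

  cy0 -> i0+i1 (xor.ALU/add.ALU) pair
  cy1 -> i2+i3 (and.ALU/mulh.MUL) pair
  cy2 -> i4 (mul.MUL) no-port MUL/MEM
  cy3 -> i5 (ld.MEM) RAW r5
  cy4 -> i6 (add.ALU) WAW r0
  cy5 -> i7 (sub.ALU) tail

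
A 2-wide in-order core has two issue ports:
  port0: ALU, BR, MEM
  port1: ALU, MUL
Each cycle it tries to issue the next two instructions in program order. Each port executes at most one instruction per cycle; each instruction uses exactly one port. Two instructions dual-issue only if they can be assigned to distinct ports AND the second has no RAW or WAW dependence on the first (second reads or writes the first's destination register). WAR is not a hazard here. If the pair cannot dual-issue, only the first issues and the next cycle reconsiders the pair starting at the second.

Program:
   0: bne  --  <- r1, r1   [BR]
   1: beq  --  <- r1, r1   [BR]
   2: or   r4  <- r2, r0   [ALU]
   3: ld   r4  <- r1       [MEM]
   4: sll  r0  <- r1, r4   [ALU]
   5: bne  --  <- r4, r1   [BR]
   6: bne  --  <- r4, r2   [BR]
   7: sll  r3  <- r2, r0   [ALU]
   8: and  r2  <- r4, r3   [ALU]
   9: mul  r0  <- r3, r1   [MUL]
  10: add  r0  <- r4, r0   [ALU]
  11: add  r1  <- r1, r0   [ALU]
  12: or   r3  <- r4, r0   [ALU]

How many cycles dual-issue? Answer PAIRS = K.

PAIRS = 5

[0] i0  bne  -- no-port BR/BR
[1] i1+i2  beq+or  -- 2-wide
[2] i3  ld  -- RAW r4
[3] i4+i5  sll+bne  -- 2-wide
[4] i6+i7  bne+sll  -- 2-wide
[5] i8+i9  and+mul  -- 2-wide
[6] i10  add  -- RAW r0
[7] i11+i12  add+or  -- 2-wide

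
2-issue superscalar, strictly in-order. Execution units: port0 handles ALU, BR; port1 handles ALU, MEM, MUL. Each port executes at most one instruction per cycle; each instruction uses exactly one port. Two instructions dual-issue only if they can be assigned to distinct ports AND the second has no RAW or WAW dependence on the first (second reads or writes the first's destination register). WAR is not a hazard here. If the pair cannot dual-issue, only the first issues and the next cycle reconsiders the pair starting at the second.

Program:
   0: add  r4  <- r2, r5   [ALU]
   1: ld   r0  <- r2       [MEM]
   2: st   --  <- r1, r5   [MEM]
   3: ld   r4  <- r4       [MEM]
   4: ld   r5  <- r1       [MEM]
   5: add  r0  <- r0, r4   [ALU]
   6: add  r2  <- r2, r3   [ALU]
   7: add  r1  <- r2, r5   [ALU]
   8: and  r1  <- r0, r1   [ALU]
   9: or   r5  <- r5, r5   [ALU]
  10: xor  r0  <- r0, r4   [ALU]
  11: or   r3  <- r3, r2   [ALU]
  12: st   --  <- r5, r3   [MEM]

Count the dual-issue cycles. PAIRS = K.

PAIRS = 4

  cy0 -> i0,i1 (add ld) pair
  cy1 -> i2 (st) no-port MEM/MEM
  cy2 -> i3 (ld) no-port MEM/MEM
  cy3 -> i4,i5 (ld add) pair
  cy4 -> i6 (add) RAW r2
  cy5 -> i7 (add) RAW+WAW r1
  cy6 -> i8,i9 (and or) pair
  cy7 -> i10,i11 (xor or) pair
  cy8 -> i12 (st) tail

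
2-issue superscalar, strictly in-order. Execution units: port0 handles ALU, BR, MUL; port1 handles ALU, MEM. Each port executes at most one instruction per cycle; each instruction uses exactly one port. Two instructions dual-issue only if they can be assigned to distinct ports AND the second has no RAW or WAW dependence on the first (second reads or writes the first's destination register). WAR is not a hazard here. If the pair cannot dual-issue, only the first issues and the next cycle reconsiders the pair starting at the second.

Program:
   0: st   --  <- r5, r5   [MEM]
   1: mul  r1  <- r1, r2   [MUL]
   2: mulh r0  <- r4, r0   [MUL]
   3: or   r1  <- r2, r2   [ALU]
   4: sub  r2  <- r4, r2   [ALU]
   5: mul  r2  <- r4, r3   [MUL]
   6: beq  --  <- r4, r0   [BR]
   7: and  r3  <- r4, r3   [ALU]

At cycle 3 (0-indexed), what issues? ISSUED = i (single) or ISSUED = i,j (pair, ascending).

ISSUED = 5

  cy0 -> i0/i1 (st/mul) pair
  cy1 -> i2/i3 (mulh/or) pair
  cy2 -> i4 (sub) WAW r2
  cy3 -> i5 (mul) no-port MUL/BR
  cy4 -> i6/i7 (beq/and) pair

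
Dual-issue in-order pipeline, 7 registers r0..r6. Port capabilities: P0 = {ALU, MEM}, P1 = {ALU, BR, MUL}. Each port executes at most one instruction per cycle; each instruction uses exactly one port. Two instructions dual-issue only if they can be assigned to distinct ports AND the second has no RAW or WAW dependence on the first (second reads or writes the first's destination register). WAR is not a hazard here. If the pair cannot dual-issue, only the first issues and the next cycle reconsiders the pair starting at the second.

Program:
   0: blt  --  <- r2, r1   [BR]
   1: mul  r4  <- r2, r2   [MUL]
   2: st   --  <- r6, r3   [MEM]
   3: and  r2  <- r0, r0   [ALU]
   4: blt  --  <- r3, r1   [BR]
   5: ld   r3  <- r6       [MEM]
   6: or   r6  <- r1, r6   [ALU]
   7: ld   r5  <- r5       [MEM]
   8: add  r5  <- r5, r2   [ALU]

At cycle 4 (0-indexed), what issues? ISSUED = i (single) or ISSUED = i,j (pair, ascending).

c0: i0 blt  no-port BR/MUL
c1: i1&i2 mul/st  dual
c2: i3&i4 and/blt  dual
c3: i5&i6 ld/or  dual
c4: i7 ld  RAW+WAW r5
c5: i8 add  tail

ISSUED = 7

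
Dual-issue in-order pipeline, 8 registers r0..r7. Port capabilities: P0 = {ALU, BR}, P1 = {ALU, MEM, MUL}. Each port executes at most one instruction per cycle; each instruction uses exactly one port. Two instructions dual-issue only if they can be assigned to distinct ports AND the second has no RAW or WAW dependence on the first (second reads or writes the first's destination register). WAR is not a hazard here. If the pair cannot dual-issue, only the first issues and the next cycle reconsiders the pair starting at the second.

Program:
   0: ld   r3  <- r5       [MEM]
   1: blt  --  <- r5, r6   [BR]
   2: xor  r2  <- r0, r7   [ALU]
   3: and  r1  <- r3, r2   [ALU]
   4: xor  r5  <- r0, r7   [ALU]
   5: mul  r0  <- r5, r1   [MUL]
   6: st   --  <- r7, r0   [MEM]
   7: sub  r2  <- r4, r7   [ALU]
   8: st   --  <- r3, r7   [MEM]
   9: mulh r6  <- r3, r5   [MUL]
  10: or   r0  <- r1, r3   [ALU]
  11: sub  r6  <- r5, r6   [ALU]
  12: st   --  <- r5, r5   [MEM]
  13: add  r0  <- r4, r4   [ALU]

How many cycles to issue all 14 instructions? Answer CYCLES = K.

CYCLES = 9

  cy0 -> i0,i1 (ld+blt) 2-wide
  cy1 -> i2 (xor) RAW r2
  cy2 -> i3,i4 (and+xor) 2-wide
  cy3 -> i5 (mul) no-port MUL/MEM
  cy4 -> i6,i7 (st+sub) 2-wide
  cy5 -> i8 (st) no-port MEM/MUL
  cy6 -> i9,i10 (mulh+or) 2-wide
  cy7 -> i11,i12 (sub+st) 2-wide
  cy8 -> i13 (add) tail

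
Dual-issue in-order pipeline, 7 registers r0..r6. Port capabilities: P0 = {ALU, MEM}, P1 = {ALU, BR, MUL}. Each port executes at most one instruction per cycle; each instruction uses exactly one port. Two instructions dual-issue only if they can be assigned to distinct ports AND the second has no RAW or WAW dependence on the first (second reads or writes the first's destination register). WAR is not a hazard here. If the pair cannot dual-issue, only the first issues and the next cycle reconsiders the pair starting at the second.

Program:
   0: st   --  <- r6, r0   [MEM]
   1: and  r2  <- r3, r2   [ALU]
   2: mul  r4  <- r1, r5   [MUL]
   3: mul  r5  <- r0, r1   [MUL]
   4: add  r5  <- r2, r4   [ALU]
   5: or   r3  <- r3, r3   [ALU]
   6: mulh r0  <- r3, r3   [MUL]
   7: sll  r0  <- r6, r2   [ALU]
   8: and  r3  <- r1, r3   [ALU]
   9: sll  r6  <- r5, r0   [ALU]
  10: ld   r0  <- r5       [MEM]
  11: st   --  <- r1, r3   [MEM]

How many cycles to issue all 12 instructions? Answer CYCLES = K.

CYCLES = 8

c0: i0,i1 st.MEM and.ALU  pair
c1: i2 mul.MUL  no-port MUL/MUL
c2: i3 mul.MUL  WAW r5
c3: i4,i5 add.ALU or.ALU  pair
c4: i6 mulh.MUL  WAW r0
c5: i7,i8 sll.ALU and.ALU  pair
c6: i9,i10 sll.ALU ld.MEM  pair
c7: i11 st.MEM  tail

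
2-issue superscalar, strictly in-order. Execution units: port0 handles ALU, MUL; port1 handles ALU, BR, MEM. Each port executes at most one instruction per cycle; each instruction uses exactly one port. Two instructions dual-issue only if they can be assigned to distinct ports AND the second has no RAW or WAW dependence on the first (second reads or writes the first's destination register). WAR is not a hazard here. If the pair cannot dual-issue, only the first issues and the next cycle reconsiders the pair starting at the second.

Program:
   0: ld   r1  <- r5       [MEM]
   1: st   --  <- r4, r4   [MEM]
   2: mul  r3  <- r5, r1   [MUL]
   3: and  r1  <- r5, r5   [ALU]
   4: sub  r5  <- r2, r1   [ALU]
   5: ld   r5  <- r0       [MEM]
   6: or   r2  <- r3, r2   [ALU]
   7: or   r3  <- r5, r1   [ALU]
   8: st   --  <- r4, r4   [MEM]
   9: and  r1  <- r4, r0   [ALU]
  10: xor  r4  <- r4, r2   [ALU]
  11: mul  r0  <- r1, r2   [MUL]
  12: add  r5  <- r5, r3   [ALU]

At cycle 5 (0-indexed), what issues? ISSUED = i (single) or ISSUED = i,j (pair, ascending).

0. ld.MEM @i0  | no-port MEM/MEM
1. st.MEM/mul.MUL @i1&i2  | pair
2. and.ALU @i3  | RAW r1
3. sub.ALU @i4  | WAW r5
4. ld.MEM/or.ALU @i5&i6  | pair
5. or.ALU/st.MEM @i7&i8  | pair
6. and.ALU/xor.ALU @i9&i10  | pair
7. mul.MUL/add.ALU @i11&i12  | pair

ISSUED = 7,8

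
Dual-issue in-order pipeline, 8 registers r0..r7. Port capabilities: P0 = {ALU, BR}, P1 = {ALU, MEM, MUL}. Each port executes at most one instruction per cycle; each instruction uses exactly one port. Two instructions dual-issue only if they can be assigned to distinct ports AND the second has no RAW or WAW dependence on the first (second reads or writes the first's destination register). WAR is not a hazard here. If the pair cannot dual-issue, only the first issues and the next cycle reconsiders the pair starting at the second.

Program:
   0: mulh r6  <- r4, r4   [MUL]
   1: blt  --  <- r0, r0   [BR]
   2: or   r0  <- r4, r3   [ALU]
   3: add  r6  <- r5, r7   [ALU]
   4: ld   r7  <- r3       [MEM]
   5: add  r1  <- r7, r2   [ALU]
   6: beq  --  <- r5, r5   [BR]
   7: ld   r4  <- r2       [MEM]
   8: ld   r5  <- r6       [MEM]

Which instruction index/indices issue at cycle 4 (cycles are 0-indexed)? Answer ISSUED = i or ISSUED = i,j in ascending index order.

t=0 i0/i1:mulh.MUL blt.BR ; 2-wide
t=1 i2/i3:or.ALU add.ALU ; 2-wide
t=2 i4:ld.MEM ; RAW r7
t=3 i5/i6:add.ALU beq.BR ; 2-wide
t=4 i7:ld.MEM ; no-port MEM/MEM
t=5 i8:ld.MEM ; tail

ISSUED = 7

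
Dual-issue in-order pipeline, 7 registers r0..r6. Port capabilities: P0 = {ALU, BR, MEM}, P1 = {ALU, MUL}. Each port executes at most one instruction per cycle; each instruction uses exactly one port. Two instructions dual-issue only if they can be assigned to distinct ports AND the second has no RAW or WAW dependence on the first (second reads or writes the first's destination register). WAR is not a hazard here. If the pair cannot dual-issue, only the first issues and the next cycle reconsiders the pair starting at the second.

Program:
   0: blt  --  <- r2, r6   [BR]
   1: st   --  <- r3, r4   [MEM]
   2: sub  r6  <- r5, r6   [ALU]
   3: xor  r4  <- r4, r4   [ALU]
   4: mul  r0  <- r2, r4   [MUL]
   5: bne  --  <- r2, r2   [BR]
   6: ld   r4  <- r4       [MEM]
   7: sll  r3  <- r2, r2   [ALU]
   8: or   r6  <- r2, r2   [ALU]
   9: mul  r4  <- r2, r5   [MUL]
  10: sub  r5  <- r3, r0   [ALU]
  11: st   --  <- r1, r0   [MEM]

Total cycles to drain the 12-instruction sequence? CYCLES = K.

#0 head=0: blt.BR i0 no-port BR/MEM
#1 head=1: st.MEM+sub.ALU i1/i2 2-wide
#2 head=3: xor.ALU i3 RAW r4
#3 head=4: mul.MUL+bne.BR i4/i5 2-wide
#4 head=6: ld.MEM+sll.ALU i6/i7 2-wide
#5 head=8: or.ALU+mul.MUL i8/i9 2-wide
#6 head=10: sub.ALU+st.MEM i10/i11 2-wide

CYCLES = 7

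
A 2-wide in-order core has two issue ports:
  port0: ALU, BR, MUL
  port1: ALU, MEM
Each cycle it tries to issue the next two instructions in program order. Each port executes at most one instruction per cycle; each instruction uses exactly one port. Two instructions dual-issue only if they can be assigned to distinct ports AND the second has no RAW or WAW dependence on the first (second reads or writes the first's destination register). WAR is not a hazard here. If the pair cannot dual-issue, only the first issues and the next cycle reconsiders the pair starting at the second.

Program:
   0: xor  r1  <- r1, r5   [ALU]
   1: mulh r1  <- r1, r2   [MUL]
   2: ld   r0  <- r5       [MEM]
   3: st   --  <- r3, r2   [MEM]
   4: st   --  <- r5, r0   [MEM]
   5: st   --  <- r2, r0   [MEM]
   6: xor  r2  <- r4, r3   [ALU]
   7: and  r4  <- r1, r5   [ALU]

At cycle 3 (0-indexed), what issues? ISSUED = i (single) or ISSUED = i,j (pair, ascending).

t=0 i0:xor.ALU ; RAW+WAW r1
t=1 i1/i2:mulh.MUL+ld.MEM ; dual
t=2 i3:st.MEM ; no-port MEM/MEM
t=3 i4:st.MEM ; no-port MEM/MEM
t=4 i5/i6:st.MEM+xor.ALU ; dual
t=5 i7:and.ALU ; tail

ISSUED = 4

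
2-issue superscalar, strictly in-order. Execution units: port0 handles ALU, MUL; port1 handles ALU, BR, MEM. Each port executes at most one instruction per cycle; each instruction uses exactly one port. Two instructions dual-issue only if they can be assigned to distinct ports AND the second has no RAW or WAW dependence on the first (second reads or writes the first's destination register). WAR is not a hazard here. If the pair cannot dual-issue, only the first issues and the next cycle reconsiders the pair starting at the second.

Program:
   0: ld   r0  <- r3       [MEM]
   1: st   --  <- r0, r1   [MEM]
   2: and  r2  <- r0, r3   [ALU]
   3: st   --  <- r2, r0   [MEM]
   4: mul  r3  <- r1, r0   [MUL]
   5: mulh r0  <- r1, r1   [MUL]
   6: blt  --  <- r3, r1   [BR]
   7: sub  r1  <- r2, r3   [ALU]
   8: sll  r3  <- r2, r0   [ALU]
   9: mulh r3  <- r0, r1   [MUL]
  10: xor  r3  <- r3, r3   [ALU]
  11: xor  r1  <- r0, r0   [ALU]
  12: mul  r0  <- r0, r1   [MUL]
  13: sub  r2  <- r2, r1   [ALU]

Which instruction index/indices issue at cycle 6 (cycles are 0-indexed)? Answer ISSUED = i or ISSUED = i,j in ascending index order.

ISSUED = 10,11

c0: i0 ld.MEM  no-port MEM/MEM
c1: i1+i2 st.MEM;and.ALU  dual
c2: i3+i4 st.MEM;mul.MUL  dual
c3: i5+i6 mulh.MUL;blt.BR  dual
c4: i7+i8 sub.ALU;sll.ALU  dual
c5: i9 mulh.MUL  RAW+WAW r3
c6: i10+i11 xor.ALU;xor.ALU  dual
c7: i12+i13 mul.MUL;sub.ALU  dual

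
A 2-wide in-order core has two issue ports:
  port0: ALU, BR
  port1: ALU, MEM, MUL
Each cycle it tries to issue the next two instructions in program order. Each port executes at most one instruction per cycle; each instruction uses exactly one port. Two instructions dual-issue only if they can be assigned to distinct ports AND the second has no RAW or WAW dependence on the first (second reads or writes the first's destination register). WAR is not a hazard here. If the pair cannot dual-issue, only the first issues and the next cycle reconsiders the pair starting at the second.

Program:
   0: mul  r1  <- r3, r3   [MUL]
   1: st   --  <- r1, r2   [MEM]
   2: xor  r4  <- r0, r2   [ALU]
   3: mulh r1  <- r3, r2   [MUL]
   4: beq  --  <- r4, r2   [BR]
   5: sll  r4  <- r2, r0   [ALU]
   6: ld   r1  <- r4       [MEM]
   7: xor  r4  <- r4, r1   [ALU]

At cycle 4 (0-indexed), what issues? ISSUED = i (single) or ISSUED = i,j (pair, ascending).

t=0 i0:mul ; no-port MUL/MEM
t=1 i1,i2:st;xor ; 2-wide
t=2 i3,i4:mulh;beq ; 2-wide
t=3 i5:sll ; RAW r4
t=4 i6:ld ; RAW r1
t=5 i7:xor ; tail

ISSUED = 6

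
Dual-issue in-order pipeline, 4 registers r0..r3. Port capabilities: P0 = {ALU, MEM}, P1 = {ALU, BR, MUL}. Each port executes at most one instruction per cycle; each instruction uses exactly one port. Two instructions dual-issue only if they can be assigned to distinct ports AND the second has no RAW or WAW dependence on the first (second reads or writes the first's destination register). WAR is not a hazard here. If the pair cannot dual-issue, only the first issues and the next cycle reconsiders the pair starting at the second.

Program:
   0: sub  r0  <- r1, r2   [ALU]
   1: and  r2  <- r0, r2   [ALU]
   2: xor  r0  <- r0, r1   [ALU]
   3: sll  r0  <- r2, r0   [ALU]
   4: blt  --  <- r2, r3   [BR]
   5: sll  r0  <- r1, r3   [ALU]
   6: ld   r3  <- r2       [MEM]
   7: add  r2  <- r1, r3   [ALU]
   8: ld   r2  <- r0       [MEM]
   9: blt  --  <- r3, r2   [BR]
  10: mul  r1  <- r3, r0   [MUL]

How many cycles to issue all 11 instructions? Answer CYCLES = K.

CYCLES = 8

t=0 i0:sub.ALU ; RAW r0
t=1 i1,i2:and.ALU+xor.ALU ; 2-wide
t=2 i3,i4:sll.ALU+blt.BR ; 2-wide
t=3 i5,i6:sll.ALU+ld.MEM ; 2-wide
t=4 i7:add.ALU ; WAW r2
t=5 i8:ld.MEM ; RAW r2
t=6 i9:blt.BR ; no-port BR/MUL
t=7 i10:mul.MUL ; tail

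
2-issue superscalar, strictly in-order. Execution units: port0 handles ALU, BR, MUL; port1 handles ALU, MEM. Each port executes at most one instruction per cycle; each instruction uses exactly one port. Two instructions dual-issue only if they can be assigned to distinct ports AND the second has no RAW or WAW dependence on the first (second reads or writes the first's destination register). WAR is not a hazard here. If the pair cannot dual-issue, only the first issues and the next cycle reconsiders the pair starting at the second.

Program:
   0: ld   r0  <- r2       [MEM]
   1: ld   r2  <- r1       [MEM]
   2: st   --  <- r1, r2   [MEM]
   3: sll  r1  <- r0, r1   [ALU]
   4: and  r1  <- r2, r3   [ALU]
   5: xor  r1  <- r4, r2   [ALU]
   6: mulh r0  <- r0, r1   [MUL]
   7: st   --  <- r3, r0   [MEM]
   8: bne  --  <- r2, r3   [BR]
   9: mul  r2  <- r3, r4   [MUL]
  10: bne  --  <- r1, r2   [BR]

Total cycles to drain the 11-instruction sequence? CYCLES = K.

c0: i0 ld  no-port MEM/MEM
c1: i1 ld  no-port MEM/MEM
c2: i2,i3 st+sll  pair
c3: i4 and  WAW r1
c4: i5 xor  RAW r1
c5: i6 mulh  RAW r0
c6: i7,i8 st+bne  pair
c7: i9 mul  no-port MUL/BR
c8: i10 bne  tail

CYCLES = 9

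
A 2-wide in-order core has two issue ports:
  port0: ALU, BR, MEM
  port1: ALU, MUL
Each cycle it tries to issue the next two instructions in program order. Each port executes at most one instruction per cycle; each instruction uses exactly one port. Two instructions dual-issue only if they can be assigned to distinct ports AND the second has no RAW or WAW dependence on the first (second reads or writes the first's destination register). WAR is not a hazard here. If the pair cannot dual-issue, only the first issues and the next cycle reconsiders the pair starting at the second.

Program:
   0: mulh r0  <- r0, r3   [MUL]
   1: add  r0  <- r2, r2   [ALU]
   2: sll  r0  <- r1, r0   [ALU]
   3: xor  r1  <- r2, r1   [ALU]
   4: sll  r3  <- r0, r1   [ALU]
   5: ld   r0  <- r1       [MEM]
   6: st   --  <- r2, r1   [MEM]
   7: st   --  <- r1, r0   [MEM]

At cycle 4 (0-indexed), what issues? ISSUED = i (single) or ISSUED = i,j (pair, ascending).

[0] i0  mulh.MUL  -- WAW r0
[1] i1  add.ALU  -- RAW+WAW r0
[2] i2,i3  sll.ALU;xor.ALU  -- 2-wide
[3] i4,i5  sll.ALU;ld.MEM  -- 2-wide
[4] i6  st.MEM  -- no-port MEM/MEM
[5] i7  st.MEM  -- tail

ISSUED = 6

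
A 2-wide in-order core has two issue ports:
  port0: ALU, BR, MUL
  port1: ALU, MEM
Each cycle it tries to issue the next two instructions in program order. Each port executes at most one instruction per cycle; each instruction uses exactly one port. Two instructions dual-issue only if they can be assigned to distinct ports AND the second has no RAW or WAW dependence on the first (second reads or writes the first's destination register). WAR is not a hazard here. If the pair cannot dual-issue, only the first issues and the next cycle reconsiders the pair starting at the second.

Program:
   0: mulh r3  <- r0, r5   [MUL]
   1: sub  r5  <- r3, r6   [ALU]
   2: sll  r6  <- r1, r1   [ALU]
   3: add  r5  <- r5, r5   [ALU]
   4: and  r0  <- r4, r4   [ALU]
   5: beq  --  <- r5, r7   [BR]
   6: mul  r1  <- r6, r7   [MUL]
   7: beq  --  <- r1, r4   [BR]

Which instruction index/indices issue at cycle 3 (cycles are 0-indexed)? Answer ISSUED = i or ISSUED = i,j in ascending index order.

t=0 i0:mulh.MUL ; RAW r3
t=1 i1+i2:sub.ALU/sll.ALU ; pair
t=2 i3+i4:add.ALU/and.ALU ; pair
t=3 i5:beq.BR ; no-port BR/MUL
t=4 i6:mul.MUL ; no-port MUL/BR
t=5 i7:beq.BR ; tail

ISSUED = 5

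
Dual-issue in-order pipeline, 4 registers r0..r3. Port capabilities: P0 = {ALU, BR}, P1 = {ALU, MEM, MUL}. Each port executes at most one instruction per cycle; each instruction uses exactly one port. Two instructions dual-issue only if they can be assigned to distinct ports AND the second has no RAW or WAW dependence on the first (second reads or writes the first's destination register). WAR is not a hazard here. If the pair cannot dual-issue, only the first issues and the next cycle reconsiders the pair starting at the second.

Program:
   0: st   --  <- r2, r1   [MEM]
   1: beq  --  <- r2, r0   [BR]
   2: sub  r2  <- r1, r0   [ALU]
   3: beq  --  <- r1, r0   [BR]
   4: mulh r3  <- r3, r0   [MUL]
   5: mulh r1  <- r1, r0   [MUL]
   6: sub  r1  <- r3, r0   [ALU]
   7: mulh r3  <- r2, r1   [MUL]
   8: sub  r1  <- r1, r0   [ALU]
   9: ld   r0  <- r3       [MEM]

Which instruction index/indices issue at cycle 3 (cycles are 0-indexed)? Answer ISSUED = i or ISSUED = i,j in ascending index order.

ISSUED = 5

c0: i0&i1 st.MEM+beq.BR  dual
c1: i2&i3 sub.ALU+beq.BR  dual
c2: i4 mulh.MUL  no-port MUL/MUL
c3: i5 mulh.MUL  WAW r1
c4: i6 sub.ALU  RAW r1
c5: i7&i8 mulh.MUL+sub.ALU  dual
c6: i9 ld.MEM  tail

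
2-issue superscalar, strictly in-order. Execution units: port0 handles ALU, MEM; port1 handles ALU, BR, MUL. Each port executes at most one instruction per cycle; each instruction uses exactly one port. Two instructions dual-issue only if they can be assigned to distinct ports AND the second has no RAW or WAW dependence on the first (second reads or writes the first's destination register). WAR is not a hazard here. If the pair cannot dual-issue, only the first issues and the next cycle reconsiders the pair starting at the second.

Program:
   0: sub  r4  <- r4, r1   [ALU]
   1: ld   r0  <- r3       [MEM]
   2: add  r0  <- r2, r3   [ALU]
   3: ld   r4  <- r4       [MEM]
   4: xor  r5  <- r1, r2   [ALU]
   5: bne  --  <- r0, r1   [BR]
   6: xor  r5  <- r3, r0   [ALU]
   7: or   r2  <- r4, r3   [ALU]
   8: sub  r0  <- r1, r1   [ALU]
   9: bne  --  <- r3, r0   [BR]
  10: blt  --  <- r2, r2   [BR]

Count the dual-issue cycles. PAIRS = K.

PAIRS = 4

#0 head=0: sub+ld i0+i1 dual
#1 head=2: add+ld i2+i3 dual
#2 head=4: xor+bne i4+i5 dual
#3 head=6: xor+or i6+i7 dual
#4 head=8: sub i8 RAW r0
#5 head=9: bne i9 no-port BR/BR
#6 head=10: blt i10 tail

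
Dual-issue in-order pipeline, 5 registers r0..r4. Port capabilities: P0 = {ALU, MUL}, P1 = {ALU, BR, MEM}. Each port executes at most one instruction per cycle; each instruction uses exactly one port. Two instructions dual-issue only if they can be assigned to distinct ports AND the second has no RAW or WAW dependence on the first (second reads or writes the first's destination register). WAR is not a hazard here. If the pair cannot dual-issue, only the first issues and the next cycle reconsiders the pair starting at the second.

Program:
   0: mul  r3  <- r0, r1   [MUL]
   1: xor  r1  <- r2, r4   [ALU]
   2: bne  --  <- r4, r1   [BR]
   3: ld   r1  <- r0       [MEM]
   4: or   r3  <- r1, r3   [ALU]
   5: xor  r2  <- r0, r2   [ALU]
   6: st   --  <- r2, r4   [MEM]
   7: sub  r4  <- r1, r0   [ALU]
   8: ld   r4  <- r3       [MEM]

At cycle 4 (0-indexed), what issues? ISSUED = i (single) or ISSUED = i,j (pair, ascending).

[0] i0,i1  mul/xor  -- 2-wide
[1] i2  bne  -- no-port BR/MEM
[2] i3  ld  -- RAW r1
[3] i4,i5  or/xor  -- 2-wide
[4] i6,i7  st/sub  -- 2-wide
[5] i8  ld  -- tail

ISSUED = 6,7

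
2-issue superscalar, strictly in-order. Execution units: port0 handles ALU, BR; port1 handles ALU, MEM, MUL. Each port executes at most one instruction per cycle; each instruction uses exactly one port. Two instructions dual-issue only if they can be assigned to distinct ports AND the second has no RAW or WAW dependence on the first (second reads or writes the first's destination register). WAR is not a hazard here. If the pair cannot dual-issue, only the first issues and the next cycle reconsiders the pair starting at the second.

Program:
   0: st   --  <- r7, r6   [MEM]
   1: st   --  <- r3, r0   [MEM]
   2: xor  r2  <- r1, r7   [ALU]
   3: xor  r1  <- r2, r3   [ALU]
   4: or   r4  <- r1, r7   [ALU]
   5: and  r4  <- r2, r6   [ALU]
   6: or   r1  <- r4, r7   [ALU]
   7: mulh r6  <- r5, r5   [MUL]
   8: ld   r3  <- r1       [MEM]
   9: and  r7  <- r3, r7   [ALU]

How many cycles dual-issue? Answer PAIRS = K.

  cy0 -> i0 (st) no-port MEM/MEM
  cy1 -> i1+i2 (st;xor) dual
  cy2 -> i3 (xor) RAW r1
  cy3 -> i4 (or) WAW r4
  cy4 -> i5 (and) RAW r4
  cy5 -> i6+i7 (or;mulh) dual
  cy6 -> i8 (ld) RAW r3
  cy7 -> i9 (and) tail

PAIRS = 2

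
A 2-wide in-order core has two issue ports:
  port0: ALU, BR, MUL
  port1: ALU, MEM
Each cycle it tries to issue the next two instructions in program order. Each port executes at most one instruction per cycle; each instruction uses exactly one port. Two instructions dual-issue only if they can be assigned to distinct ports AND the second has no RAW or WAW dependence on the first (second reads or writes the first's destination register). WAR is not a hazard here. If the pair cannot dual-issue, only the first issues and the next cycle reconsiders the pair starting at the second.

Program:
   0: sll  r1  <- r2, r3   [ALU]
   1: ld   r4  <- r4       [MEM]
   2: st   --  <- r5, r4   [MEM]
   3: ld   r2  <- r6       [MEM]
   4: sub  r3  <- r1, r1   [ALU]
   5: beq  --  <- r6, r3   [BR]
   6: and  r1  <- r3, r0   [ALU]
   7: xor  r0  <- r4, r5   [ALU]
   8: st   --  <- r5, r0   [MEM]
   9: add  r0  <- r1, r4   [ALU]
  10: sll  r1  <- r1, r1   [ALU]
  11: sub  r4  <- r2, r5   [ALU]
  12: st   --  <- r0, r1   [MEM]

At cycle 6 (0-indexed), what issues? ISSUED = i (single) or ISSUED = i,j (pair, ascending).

ISSUED = 10,11

0. sll.ALU;ld.MEM @i0,i1  | 2-wide
1. st.MEM @i2  | no-port MEM/MEM
2. ld.MEM;sub.ALU @i3,i4  | 2-wide
3. beq.BR;and.ALU @i5,i6  | 2-wide
4. xor.ALU @i7  | RAW r0
5. st.MEM;add.ALU @i8,i9  | 2-wide
6. sll.ALU;sub.ALU @i10,i11  | 2-wide
7. st.MEM @i12  | tail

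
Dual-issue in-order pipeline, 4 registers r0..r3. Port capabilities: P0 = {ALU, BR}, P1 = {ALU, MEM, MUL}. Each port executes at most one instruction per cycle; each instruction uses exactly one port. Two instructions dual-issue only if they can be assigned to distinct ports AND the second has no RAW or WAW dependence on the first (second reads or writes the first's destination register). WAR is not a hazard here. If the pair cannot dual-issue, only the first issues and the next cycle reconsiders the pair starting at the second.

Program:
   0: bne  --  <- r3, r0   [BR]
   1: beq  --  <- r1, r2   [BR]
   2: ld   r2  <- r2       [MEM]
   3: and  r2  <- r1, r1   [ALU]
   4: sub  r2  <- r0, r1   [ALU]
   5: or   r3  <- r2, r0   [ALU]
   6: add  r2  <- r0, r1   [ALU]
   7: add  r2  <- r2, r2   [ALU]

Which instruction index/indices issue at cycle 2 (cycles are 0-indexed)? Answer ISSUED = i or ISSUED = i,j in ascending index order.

t=0 i0:bne.BR ; no-port BR/BR
t=1 i1&i2:beq.BR/ld.MEM ; pair
t=2 i3:and.ALU ; WAW r2
t=3 i4:sub.ALU ; RAW r2
t=4 i5&i6:or.ALU/add.ALU ; pair
t=5 i7:add.ALU ; tail

ISSUED = 3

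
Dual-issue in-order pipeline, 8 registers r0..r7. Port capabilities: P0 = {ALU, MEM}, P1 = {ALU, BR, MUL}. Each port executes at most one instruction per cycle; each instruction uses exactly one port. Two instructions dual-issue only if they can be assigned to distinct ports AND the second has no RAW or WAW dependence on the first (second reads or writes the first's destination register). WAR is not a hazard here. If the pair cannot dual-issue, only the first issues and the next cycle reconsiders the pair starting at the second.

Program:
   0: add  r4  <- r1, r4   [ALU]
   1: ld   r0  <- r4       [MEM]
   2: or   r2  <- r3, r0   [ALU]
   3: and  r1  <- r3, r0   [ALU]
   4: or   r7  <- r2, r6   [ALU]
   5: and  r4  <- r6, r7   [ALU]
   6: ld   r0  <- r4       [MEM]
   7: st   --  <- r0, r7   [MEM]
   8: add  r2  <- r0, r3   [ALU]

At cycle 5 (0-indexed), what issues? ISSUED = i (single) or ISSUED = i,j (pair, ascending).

0. add @i0  | RAW r4
1. ld @i1  | RAW r0
2. or;and @i2&i3  | 2-wide
3. or @i4  | RAW r7
4. and @i5  | RAW r4
5. ld @i6  | no-port MEM/MEM
6. st;add @i7&i8  | 2-wide

ISSUED = 6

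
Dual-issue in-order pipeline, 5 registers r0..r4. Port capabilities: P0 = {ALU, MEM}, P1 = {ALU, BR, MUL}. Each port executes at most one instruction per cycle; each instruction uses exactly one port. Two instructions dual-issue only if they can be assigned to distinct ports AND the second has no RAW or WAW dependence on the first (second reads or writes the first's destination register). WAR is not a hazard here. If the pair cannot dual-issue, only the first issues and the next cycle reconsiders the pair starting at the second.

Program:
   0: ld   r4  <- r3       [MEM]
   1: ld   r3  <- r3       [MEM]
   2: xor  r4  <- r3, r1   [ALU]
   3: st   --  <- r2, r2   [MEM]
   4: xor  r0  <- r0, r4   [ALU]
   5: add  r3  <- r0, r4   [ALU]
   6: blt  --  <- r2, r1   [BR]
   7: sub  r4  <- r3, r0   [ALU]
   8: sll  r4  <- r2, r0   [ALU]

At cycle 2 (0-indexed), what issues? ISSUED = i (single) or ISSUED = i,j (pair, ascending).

[0] i0  ld.MEM  -- no-port MEM/MEM
[1] i1  ld.MEM  -- RAW r3
[2] i2&i3  xor.ALU st.MEM  -- 2-wide
[3] i4  xor.ALU  -- RAW r0
[4] i5&i6  add.ALU blt.BR  -- 2-wide
[5] i7  sub.ALU  -- WAW r4
[6] i8  sll.ALU  -- tail

ISSUED = 2,3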